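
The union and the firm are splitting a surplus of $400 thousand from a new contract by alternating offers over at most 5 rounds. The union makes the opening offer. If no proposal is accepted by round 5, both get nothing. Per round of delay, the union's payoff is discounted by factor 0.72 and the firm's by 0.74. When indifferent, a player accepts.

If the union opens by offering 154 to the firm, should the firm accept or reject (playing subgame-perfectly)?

Accept

Work out the firm's continuation value if the offer is rejected.
Round 5 (the union proposes): rejection yields 0 for the firm; the union offers 0 and keeps 400.
Round 4 (the firm proposes): the union can get 400 next round, worth 0.72 × 400 = 288 now; the firm offers that and keeps 112.
Round 3 (the union proposes): the firm can get 112 next round, worth 0.74 × 112 = 82.88 now; the union offers that and keeps 317.12.
Round 2 (the firm proposes): the union can get 317.12 next round, worth 0.72 × 317.12 = 228.3264 now; the firm offers that and keeps 171.6736.
So by rejecting in round 1, the firm gets 171.6736 next round, worth 0.74 × 171.6736 = 127.038464 now.
Offer 154 ≥ 127.038464, so the firm accepts.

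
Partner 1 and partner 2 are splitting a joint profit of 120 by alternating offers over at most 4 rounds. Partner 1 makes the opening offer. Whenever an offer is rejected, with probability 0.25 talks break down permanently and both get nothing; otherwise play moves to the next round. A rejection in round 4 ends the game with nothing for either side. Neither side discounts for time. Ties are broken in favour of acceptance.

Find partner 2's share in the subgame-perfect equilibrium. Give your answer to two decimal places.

Round 4 (partner 2 proposes): partner 1 will accept anything ≥ 0, so partner 2 offers 0 and keeps 120.
Round 3 (partner 1 proposes): rejecting gives partner 2 an expected 0.75 × 120 = 90, so partner 1 offers 90, keeping 30.
Round 2 (partner 2 proposes): rejecting gives partner 1 an expected 0.75 × 30 = 22.5. Partner 2 offers 22.5 and keeps 120 − 22.5 = 97.5.
Round 1 (partner 1 proposes): rejecting gives partner 2 an expected 0.75 × 97.5 = 73.125; partner 1 offers that and keeps 46.875.

73.13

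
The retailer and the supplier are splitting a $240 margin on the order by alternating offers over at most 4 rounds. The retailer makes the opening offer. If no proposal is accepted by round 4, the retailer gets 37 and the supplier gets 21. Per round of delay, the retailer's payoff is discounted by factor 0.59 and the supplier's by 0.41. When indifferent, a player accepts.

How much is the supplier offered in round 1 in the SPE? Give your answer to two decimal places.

60.48

Round 4 (the supplier proposes): the retailer gets 37 if talks fail, so the supplier offers 37 and keeps 203.
Round 3 (the retailer proposes): the supplier can get 203 next round, worth 0.41 × 203 = 83.23 now; the retailer offers that and keeps 156.77.
Round 2 (the supplier proposes): the retailer can get 156.77 next round, worth 0.59 × 156.77 = 92.4943 now; the supplier offers that and keeps 147.5057.
Round 1 (the retailer proposes): the supplier can get 147.5057 next round, worth 0.41 × 147.5057 = 60.477337 now; the retailer offers that and keeps 179.522663.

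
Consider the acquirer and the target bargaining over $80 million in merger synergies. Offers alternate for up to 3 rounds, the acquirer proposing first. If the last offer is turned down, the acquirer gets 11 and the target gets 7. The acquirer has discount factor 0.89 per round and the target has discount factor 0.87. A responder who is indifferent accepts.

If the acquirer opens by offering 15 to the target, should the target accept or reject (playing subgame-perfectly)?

Accept

Round 3 (the acquirer proposes): the target gets 7 if talks fail, so the acquirer offers 7 and keeps 73.
Round 2 (the target proposes): the acquirer can get 73 next round, worth 0.89 × 73 = 64.97 now; the target offers that and keeps 15.03.
So by rejecting in round 1, the target gets 15.03 next round, worth 0.87 × 15.03 = 13.0761 now.
Offer 15 ≥ 13.0761, so the target accepts.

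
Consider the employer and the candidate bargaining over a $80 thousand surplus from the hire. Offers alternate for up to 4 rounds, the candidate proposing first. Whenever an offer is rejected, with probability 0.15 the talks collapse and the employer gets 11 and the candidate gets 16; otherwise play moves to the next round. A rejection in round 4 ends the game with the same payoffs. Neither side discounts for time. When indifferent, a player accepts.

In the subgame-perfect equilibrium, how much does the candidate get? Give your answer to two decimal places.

By backward induction:
Round 4 (the employer proposes): the candidate gets 16 if talks fail, so the employer offers 16 and keeps 64.
Round 3 (the candidate proposes): rejecting gives the employer an expected 0.85 × 64 + 0.15 × 11 = 56.05. The candidate offers 56.05 and keeps 80 − 56.05 = 23.95.
Round 2 (the employer proposes): rejecting gives the candidate an expected 0.85 × 23.95 + 0.15 × 16 = 22.7575, so the employer offers 22.7575, keeping 57.2425.
Round 1 (the candidate proposes): rejecting gives the employer an expected 0.85 × 57.2425 + 0.15 × 11 = 50.306125, so the candidate offers 50.306125, keeping 29.693875.

29.69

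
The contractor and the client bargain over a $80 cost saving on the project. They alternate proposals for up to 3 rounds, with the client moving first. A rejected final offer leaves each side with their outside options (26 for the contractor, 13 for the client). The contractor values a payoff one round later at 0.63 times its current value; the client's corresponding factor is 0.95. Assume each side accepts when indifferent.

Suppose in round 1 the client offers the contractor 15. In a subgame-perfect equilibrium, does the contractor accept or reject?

Reject

Round 3 (the client proposes): the contractor gets 26 if talks fail, so the client offers 26 and keeps 54.
Round 2 (the contractor proposes): the client can get 54 next round, worth 0.95 × 54 = 51.3 now. The contractor offers 51.3 and keeps 80 − 51.3 = 28.7.
So by rejecting in round 1, the contractor gets 28.7 next round, worth 0.63 × 28.7 = 18.081 now.
Offer 15 < 18.081, so the contractor rejects.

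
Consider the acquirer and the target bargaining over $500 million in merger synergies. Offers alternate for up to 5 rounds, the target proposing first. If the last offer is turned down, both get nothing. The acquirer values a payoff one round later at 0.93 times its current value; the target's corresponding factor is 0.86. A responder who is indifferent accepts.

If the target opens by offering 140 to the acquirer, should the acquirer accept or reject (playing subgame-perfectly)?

Work out the acquirer's continuation value if the offer is rejected.
Round 5 (the target proposes): the acquirer will accept anything ≥ 0, so the target offers 0 and keeps 500.
Round 4 (the acquirer proposes): the target can get 500 next round, worth 0.86 × 500 = 430 now, so the acquirer offers 430, keeping 70.
Round 3 (the target proposes): the acquirer can get 70 next round, worth 0.93 × 70 = 65.1 now; the target offers that and keeps 434.9.
Round 2 (the acquirer proposes): the target can get 434.9 next round, worth 0.86 × 434.9 = 374.014 now. The acquirer offers 374.014 and keeps 500 − 374.014 = 125.986.
So by rejecting in round 1, the acquirer gets 125.986 next round, worth 0.93 × 125.986 = 117.16698 now.
Offer 140 ≥ 117.16698, so the acquirer accepts.

Accept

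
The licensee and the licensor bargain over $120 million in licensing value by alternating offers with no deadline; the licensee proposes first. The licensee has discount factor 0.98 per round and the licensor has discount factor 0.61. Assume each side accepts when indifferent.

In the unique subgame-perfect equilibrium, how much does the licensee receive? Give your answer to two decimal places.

Let x be the licensee's share when the licensee proposes and y be the licensor's share when the licensor proposes.
The licensor accepts iff offered ≥ 0.61·y, so x = 120 − 0.61y. Symmetrically y = 120 − 0.98x.
Substituting: x = 120 − 0.61(120 − 0.98x), giving x(1 − 0.98·0.61) = 120(1 − 0.61).
So x = 120 × 0.39 / 0.4022 ≈ 116.3600, and the licensor receives 120 − x ≈ 3.6400.

116.36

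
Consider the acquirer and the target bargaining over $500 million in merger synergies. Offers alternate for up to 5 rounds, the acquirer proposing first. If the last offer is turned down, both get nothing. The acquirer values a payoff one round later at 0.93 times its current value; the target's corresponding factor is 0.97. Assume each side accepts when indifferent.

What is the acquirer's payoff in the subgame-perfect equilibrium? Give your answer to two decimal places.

435.42

Round 5 (the acquirer proposes): rejection yields 0 for the target; the acquirer offers 0 and keeps 500.
Round 4 (the target proposes): the acquirer can get 500 next round, worth 0.93 × 500 = 465 now, so the target offers 465, keeping 35.
Round 3 (the acquirer proposes): the target can get 35 next round, worth 0.97 × 35 = 33.95 now. The acquirer offers 33.95 and keeps 500 − 33.95 = 466.05.
Round 2 (the target proposes): the acquirer can get 466.05 next round, worth 0.93 × 466.05 = 433.4265 now, so the target offers 433.4265, keeping 66.5735.
Round 1 (the acquirer proposes): the target can get 66.5735 next round, worth 0.97 × 66.5735 = 64.576295 now, so the acquirer offers 64.576295, keeping 435.423705.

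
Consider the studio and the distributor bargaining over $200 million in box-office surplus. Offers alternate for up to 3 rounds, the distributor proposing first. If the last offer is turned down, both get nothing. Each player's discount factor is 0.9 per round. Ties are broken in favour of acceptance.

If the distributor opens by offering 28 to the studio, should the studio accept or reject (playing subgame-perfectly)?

Accept

Round 3 (the distributor proposes): rejection yields 0 for the studio; the distributor offers 0 and keeps 200.
Round 2 (the studio proposes): the distributor can get 200 next round, worth 0.9 × 200 = 180 now, so the studio offers 180, keeping 20.
So by rejecting in round 1, the studio gets 20 next round, worth 0.9 × 20 = 18 now.
Offer 28 ≥ 18, so the studio accepts.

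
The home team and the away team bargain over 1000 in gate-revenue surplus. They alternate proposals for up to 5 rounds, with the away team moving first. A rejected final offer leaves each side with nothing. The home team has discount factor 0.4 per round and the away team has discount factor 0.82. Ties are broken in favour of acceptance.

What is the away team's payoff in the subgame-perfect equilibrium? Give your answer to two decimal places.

By backward induction:
Round 5 (the away team proposes): the home team will accept anything ≥ 0, so the away team offers 0 and keeps 1000.
Round 4 (the home team proposes): the away team can get 1000 next round, worth 0.82 × 1000 = 820 now; the home team offers that and keeps 180.
Round 3 (the away team proposes): the home team can get 180 next round, worth 0.4 × 180 = 72 now. The away team offers 72 and keeps 1000 − 72 = 928.
Round 2 (the home team proposes): the away team can get 928 next round, worth 0.82 × 928 = 760.96 now. The home team offers 760.96 and keeps 1000 − 760.96 = 239.04.
Round 1 (the away team proposes): the home team can get 239.04 next round, worth 0.4 × 239.04 = 95.616 now. The away team offers 95.616 and keeps 1000 − 95.616 = 904.384.

904.38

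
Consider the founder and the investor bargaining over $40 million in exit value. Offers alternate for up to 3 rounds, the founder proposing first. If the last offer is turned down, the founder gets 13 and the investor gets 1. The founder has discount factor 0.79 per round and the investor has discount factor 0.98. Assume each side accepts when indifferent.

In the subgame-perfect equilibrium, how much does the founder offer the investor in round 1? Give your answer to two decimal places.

9.01

Round 3 (the founder proposes): the investor gets 1 if talks fail, so the founder offers 1 and keeps 39.
Round 2 (the investor proposes): the founder can get 39 next round, worth 0.79 × 39 = 30.81 now, so the investor offers 30.81, keeping 9.19.
Round 1 (the founder proposes): the investor can get 9.19 next round, worth 0.98 × 9.19 = 9.0062 now. The founder offers 9.0062 and keeps 40 − 9.0062 = 30.9938.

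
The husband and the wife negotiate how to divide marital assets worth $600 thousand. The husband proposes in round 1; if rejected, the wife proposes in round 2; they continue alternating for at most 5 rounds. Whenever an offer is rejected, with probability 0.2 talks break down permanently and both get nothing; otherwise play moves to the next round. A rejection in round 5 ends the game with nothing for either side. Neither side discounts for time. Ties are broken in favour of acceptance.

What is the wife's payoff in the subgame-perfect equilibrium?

Round 5 (the husband proposes): rejection yields 0 for the wife; the husband offers 0 and keeps 600.
Round 4 (the wife proposes): rejecting gives the husband an expected 0.8 × 600 = 480; the wife offers that and keeps 120.
Round 3 (the husband proposes): rejecting gives the wife an expected 0.8 × 120 = 96, so the husband offers 96, keeping 504.
Round 2 (the wife proposes): rejecting gives the husband an expected 0.8 × 504 = 403.2, so the wife offers 403.2, keeping 196.8.
Round 1 (the husband proposes): rejecting gives the wife an expected 0.8 × 196.8 = 157.44, so the husband offers 157.44, keeping 442.56.

157.44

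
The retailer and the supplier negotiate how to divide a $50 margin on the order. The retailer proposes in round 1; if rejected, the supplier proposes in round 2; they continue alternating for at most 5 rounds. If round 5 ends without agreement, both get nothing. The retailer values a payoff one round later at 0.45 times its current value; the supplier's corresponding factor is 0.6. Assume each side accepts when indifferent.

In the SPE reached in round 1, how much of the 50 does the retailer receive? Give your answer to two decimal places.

Work backward from the last round.
Round 5 (the retailer proposes): the supplier will accept anything ≥ 0, so the retailer offers 0 and keeps 50.
Round 4 (the supplier proposes): the retailer can get 50 next round, worth 0.45 × 50 = 22.5 now. The supplier offers 22.5 and keeps 50 − 22.5 = 27.5.
Round 3 (the retailer proposes): the supplier can get 27.5 next round, worth 0.6 × 27.5 = 16.5 now. The retailer offers 16.5 and keeps 50 − 16.5 = 33.5.
Round 2 (the supplier proposes): the retailer can get 33.5 next round, worth 0.45 × 33.5 = 15.075 now, so the supplier offers 15.075, keeping 34.925.
Round 1 (the retailer proposes): the supplier can get 34.925 next round, worth 0.6 × 34.925 = 20.955 now. The retailer offers 20.955 and keeps 50 − 20.955 = 29.045.

29.05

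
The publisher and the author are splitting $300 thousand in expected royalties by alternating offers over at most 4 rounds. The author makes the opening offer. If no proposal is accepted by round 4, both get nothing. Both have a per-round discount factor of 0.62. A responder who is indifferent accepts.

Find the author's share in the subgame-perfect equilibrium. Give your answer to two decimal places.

Round 4 (the publisher proposes): rejection yields 0 for the author; the publisher offers 0 and keeps 300.
Round 3 (the author proposes): the publisher can get 300 next round, worth 0.62 × 300 = 186 now. The author offers 186 and keeps 300 − 186 = 114.
Round 2 (the publisher proposes): the author can get 114 next round, worth 0.62 × 114 = 70.68 now. The publisher offers 70.68 and keeps 300 − 70.68 = 229.32.
Round 1 (the author proposes): the publisher can get 229.32 next round, worth 0.62 × 229.32 = 142.1784 now. The author offers 142.1784 and keeps 300 − 142.1784 = 157.8216.

157.82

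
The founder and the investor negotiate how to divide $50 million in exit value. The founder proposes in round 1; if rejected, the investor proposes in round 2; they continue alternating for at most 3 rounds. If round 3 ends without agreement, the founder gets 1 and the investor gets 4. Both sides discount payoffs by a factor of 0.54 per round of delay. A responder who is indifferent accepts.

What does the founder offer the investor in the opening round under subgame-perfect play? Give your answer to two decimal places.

Round 3 (the founder proposes): the investor gets 4 if talks fail, so the founder offers 4 and keeps 46.
Round 2 (the investor proposes): the founder can get 46 next round, worth 0.54 × 46 = 24.84 now. The investor offers 24.84 and keeps 50 − 24.84 = 25.16.
Round 1 (the founder proposes): the investor can get 25.16 next round, worth 0.54 × 25.16 = 13.5864 now; the founder offers that and keeps 36.4136.

13.59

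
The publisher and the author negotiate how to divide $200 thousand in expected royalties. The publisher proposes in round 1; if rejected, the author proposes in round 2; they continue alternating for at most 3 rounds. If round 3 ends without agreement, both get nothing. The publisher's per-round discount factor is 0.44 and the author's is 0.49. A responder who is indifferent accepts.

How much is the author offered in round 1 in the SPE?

54.88

Round 3 (the publisher proposes): rejection yields 0 for the author; the publisher offers 0 and keeps 200.
Round 2 (the author proposes): the publisher can get 200 next round, worth 0.44 × 200 = 88 now, so the author offers 88, keeping 112.
Round 1 (the publisher proposes): the author can get 112 next round, worth 0.49 × 112 = 54.88 now; the publisher offers that and keeps 145.12.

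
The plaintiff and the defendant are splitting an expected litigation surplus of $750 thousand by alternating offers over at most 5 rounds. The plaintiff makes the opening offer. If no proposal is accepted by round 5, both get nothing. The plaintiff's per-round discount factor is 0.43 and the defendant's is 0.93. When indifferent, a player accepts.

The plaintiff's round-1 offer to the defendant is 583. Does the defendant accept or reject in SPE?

Accept

Work out the defendant's continuation value if the offer is rejected.
Round 5 (the plaintiff proposes): rejection yields 0 for the defendant; the plaintiff offers 0 and keeps 750.
Round 4 (the defendant proposes): the plaintiff can get 750 next round, worth 0.43 × 750 = 322.5 now. The defendant offers 322.5 and keeps 750 − 322.5 = 427.5.
Round 3 (the plaintiff proposes): the defendant can get 427.5 next round, worth 0.93 × 427.5 = 397.575 now, so the plaintiff offers 397.575, keeping 352.425.
Round 2 (the defendant proposes): the plaintiff can get 352.425 next round, worth 0.43 × 352.425 = 151.54275 now; the defendant offers that and keeps 598.45725.
So by rejecting in round 1, the defendant gets 598.45725 next round, worth 0.93 × 598.45725 = 556.5652425 now.
Offer 583 ≥ 556.5652425, so the defendant accepts.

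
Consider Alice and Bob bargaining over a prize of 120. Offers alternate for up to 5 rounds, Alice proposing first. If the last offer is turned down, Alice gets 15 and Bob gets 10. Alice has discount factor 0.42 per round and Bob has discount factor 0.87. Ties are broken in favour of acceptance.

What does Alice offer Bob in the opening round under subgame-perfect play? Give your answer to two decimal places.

84.01

Round 5 (Alice proposes): Bob gets 10 if talks fail, so Alice offers 10 and keeps 110.
Round 4 (Bob proposes): Alice can get 110 next round, worth 0.42 × 110 = 46.2 now, so Bob offers 46.2, keeping 73.8.
Round 3 (Alice proposes): Bob can get 73.8 next round, worth 0.87 × 73.8 = 64.206 now, so Alice offers 64.206, keeping 55.794.
Round 2 (Bob proposes): Alice can get 55.794 next round, worth 0.42 × 55.794 = 23.43348 now; Bob offers that and keeps 96.56652.
Round 1 (Alice proposes): Bob can get 96.56652 next round, worth 0.87 × 96.56652 = 84.0128724 now, so Alice offers 84.0128724, keeping 35.9871276.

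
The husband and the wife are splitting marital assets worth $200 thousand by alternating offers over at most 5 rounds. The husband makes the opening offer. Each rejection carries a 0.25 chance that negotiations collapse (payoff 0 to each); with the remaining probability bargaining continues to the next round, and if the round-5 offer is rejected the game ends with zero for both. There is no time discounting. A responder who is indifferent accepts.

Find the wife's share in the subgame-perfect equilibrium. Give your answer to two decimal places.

By backward induction:
Round 5 (the husband proposes): rejection yields 0 for the wife; the husband offers 0 and keeps 200.
Round 4 (the wife proposes): rejecting gives the husband an expected 0.75 × 200 = 150. The wife offers 150 and keeps 200 − 150 = 50.
Round 3 (the husband proposes): rejecting gives the wife an expected 0.75 × 50 = 37.5. The husband offers 37.5 and keeps 200 − 37.5 = 162.5.
Round 2 (the wife proposes): rejecting gives the husband an expected 0.75 × 162.5 = 121.875; the wife offers that and keeps 78.125.
Round 1 (the husband proposes): rejecting gives the wife an expected 0.75 × 78.125 = 58.59375; the husband offers that and keeps 141.40625.

58.59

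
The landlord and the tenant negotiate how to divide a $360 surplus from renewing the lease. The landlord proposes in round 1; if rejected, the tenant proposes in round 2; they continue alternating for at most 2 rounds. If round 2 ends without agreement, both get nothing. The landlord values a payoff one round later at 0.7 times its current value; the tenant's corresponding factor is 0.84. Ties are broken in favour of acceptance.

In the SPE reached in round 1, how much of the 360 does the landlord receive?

Round 2 (the tenant proposes): rejection yields 0 for the landlord; the tenant offers 0 and keeps 360.
Round 1 (the landlord proposes): the tenant can get 360 next round, worth 0.84 × 360 = 302.4 now; the landlord offers that and keeps 57.6.

57.6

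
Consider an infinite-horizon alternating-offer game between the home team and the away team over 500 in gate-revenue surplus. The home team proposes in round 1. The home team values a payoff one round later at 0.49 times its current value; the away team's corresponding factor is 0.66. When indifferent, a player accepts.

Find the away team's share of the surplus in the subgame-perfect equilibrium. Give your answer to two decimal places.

248.74

In a stationary SPE each proposer offers the other exactly their discounted continuation value.
If the home team keeps x when proposing and the away team keeps y when proposing, then x = 500 − 0.66y and y = 500 − 0.49x.
Solving: x = 500(1 − 0.66) / (1 − 0.49·0.66) = 170 / 0.6766 ≈ 251.2563.
The away team gets 500 − 251.2563 ≈ 248.7437.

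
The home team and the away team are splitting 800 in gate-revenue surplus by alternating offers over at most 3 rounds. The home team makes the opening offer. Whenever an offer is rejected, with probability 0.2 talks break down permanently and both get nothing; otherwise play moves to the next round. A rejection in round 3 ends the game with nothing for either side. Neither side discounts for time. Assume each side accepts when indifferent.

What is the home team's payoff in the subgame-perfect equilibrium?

By backward induction:
Round 3 (the home team proposes): rejection yields 0 for the away team; the home team offers 0 and keeps 800.
Round 2 (the away team proposes): rejecting gives the home team an expected 0.8 × 800 = 640, so the away team offers 640, keeping 160.
Round 1 (the home team proposes): rejecting gives the away team an expected 0.8 × 160 = 128. The home team offers 128 and keeps 800 − 128 = 672.

672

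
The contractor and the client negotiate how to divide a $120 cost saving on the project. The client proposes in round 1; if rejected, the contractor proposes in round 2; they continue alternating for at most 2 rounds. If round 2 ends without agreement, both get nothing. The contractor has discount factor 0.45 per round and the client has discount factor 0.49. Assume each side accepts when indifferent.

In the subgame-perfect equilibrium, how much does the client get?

Round 2 (the contractor proposes): the client will accept anything ≥ 0, so the contractor offers 0 and keeps 120.
Round 1 (the client proposes): the contractor can get 120 next round, worth 0.45 × 120 = 54 now. The client offers 54 and keeps 120 − 54 = 66.

66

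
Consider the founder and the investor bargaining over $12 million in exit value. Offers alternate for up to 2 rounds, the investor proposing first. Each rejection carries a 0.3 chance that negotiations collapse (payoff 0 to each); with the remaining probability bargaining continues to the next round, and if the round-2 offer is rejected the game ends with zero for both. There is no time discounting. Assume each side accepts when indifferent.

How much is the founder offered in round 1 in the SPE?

8.4

Round 2 (the founder proposes): rejection yields 0 for the investor; the founder offers 0 and keeps 12.
Round 1 (the investor proposes): rejecting gives the founder an expected 0.7 × 12 = 8.4. The investor offers 8.4 and keeps 12 − 8.4 = 3.6.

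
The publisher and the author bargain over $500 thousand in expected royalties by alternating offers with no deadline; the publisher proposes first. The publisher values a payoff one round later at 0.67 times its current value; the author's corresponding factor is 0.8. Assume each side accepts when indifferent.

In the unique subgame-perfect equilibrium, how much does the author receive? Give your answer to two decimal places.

284.48

When the publisher proposes, the author accepts any offer worth at least 0.8 times what the author would get by proposing next round; and vice versa.
This gives x = 500 − 0.8y and y = 500 − 0.67x, where x and y are each side's share when it proposes.
Hence (1 − 0.8·0.67)x = 500(1 − 0.8), i.e. 0.464·x = 100.
x ≈ 215.5172; the author's share is 500 − x ≈ 284.4828.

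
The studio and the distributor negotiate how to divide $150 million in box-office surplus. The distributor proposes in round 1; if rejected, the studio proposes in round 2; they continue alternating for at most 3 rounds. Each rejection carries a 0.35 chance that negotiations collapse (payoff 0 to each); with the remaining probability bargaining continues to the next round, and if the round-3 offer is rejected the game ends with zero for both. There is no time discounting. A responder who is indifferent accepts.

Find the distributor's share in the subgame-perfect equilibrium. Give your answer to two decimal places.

115.88

By backward induction:
Round 3 (the distributor proposes): rejection yields 0 for the studio; the distributor offers 0 and keeps 150.
Round 2 (the studio proposes): rejecting gives the distributor an expected 0.65 × 150 = 97.5. The studio offers 97.5 and keeps 150 − 97.5 = 52.5.
Round 1 (the distributor proposes): rejecting gives the studio an expected 0.65 × 52.5 = 34.125, so the distributor offers 34.125, keeping 115.875.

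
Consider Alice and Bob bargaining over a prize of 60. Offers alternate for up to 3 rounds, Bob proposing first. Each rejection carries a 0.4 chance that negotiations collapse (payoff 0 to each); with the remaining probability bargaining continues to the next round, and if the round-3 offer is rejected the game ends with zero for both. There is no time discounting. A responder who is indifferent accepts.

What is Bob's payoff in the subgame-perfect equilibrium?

By backward induction:
Round 3 (Bob proposes): rejection yields 0 for Alice; Bob offers 0 and keeps 60.
Round 2 (Alice proposes): rejecting gives Bob an expected 0.6 × 60 = 36. Alice offers 36 and keeps 60 − 36 = 24.
Round 1 (Bob proposes): rejecting gives Alice an expected 0.6 × 24 = 14.4; Bob offers that and keeps 45.6.

45.6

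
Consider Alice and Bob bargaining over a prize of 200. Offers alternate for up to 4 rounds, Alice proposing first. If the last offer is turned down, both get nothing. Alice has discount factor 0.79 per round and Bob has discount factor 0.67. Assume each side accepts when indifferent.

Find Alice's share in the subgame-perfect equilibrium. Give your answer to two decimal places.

100.93

Round 4 (Bob proposes): Alice will accept anything ≥ 0, so Bob offers 0 and keeps 200.
Round 3 (Alice proposes): Bob can get 200 next round, worth 0.67 × 200 = 134 now; Alice offers that and keeps 66.
Round 2 (Bob proposes): Alice can get 66 next round, worth 0.79 × 66 = 52.14 now; Bob offers that and keeps 147.86.
Round 1 (Alice proposes): Bob can get 147.86 next round, worth 0.67 × 147.86 = 99.0662 now; Alice offers that and keeps 100.9338.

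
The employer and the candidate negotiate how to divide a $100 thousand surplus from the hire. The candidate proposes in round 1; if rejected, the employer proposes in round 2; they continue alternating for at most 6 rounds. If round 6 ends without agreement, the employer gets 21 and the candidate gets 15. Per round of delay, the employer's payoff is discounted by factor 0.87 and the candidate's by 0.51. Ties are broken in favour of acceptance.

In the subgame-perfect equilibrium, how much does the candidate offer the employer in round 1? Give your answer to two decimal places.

76.10

Work backward from the last round.
Round 6 (the employer proposes): the candidate gets 15 if talks fail, so the employer offers 15 and keeps 85.
Round 5 (the candidate proposes): the employer can get 85 next round, worth 0.87 × 85 = 73.95 now, so the candidate offers 73.95, keeping 26.05.
Round 4 (the employer proposes): the candidate can get 26.05 next round, worth 0.51 × 26.05 = 13.2855 now; the employer offers that and keeps 86.7145.
Round 3 (the candidate proposes): the employer can get 86.7145 next round, worth 0.87 × 86.7145 = 75.441615 now. The candidate offers 75.441615 and keeps 100 − 75.441615 = 24.558385.
Round 2 (the employer proposes): the candidate can get 24.558385 next round, worth 0.51 × 24.558385 = 12.52477635 now, so the employer offers 12.52477635, keeping 87.47522365.
Round 1 (the candidate proposes): the employer can get 87.47522365 next round, worth 0.87 × 87.47522365 = 76.1034445755 now. The candidate offers 76.1034445755 and keeps 100 − 76.1034445755 = 23.8965554245.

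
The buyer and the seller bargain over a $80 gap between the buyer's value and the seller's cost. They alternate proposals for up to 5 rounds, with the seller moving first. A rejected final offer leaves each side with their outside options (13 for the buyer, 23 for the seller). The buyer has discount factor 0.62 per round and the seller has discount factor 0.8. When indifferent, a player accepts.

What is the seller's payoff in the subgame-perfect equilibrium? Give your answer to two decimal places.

61.96

Round 5 (the seller proposes): the buyer gets 13 if talks fail, so the seller offers 13 and keeps 67.
Round 4 (the buyer proposes): the seller can get 67 next round, worth 0.8 × 67 = 53.6 now, so the buyer offers 53.6, keeping 26.4.
Round 3 (the seller proposes): the buyer can get 26.4 next round, worth 0.62 × 26.4 = 16.368 now; the seller offers that and keeps 63.632.
Round 2 (the buyer proposes): the seller can get 63.632 next round, worth 0.8 × 63.632 = 50.9056 now. The buyer offers 50.9056 and keeps 80 − 50.9056 = 29.0944.
Round 1 (the seller proposes): the buyer can get 29.0944 next round, worth 0.62 × 29.0944 = 18.038528 now, so the seller offers 18.038528, keeping 61.961472.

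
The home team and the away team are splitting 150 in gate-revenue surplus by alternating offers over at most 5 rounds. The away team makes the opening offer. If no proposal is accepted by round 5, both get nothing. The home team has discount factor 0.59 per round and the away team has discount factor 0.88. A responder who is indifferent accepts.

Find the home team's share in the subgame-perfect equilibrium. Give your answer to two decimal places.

16.13

By backward induction:
Round 5 (the away team proposes): the home team will accept anything ≥ 0, so the away team offers 0 and keeps 150.
Round 4 (the home team proposes): the away team can get 150 next round, worth 0.88 × 150 = 132 now. The home team offers 132 and keeps 150 − 132 = 18.
Round 3 (the away team proposes): the home team can get 18 next round, worth 0.59 × 18 = 10.62 now; the away team offers that and keeps 139.38.
Round 2 (the home team proposes): the away team can get 139.38 next round, worth 0.88 × 139.38 = 122.6544 now. The home team offers 122.6544 and keeps 150 − 122.6544 = 27.3456.
Round 1 (the away team proposes): the home team can get 27.3456 next round, worth 0.59 × 27.3456 = 16.133904 now. The away team offers 16.133904 and keeps 150 − 16.133904 = 133.866096.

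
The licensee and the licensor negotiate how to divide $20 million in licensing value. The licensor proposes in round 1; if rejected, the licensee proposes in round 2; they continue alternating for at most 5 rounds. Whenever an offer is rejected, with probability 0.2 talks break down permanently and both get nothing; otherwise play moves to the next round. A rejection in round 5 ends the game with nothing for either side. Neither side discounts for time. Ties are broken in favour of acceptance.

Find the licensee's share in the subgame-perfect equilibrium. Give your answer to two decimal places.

Round 5 (the licensor proposes): the licensee will accept anything ≥ 0, so the licensor offers 0 and keeps 20.
Round 4 (the licensee proposes): rejecting gives the licensor an expected 0.8 × 20 = 16, so the licensee offers 16, keeping 4.
Round 3 (the licensor proposes): rejecting gives the licensee an expected 0.8 × 4 = 3.2, so the licensor offers 3.2, keeping 16.8.
Round 2 (the licensee proposes): rejecting gives the licensor an expected 0.8 × 16.8 = 13.44; the licensee offers that and keeps 6.56.
Round 1 (the licensor proposes): rejecting gives the licensee an expected 0.8 × 6.56 = 5.248, so the licensor offers 5.248, keeping 14.752.

5.25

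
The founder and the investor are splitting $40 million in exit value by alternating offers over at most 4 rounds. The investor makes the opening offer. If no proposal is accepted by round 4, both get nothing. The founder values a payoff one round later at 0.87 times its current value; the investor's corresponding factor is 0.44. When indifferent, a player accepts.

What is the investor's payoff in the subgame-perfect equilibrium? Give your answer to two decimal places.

7.19

Round 4 (the founder proposes): rejection yields 0 for the investor; the founder offers 0 and keeps 40.
Round 3 (the investor proposes): the founder can get 40 next round, worth 0.87 × 40 = 34.8 now. The investor offers 34.8 and keeps 40 − 34.8 = 5.2.
Round 2 (the founder proposes): the investor can get 5.2 next round, worth 0.44 × 5.2 = 2.288 now. The founder offers 2.288 and keeps 40 − 2.288 = 37.712.
Round 1 (the investor proposes): the founder can get 37.712 next round, worth 0.87 × 37.712 = 32.80944 now; the investor offers that and keeps 7.19056.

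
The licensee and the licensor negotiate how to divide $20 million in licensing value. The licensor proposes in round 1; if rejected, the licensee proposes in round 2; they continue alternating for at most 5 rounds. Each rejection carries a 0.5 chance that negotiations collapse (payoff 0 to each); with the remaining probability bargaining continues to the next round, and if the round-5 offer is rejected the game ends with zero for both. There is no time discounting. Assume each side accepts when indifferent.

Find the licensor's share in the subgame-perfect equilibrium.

By backward induction:
Round 5 (the licensor proposes): the licensee will accept anything ≥ 0, so the licensor offers 0 and keeps 20.
Round 4 (the licensee proposes): rejecting gives the licensor an expected 0.5 × 20 = 10. The licensee offers 10 and keeps 20 − 10 = 10.
Round 3 (the licensor proposes): rejecting gives the licensee an expected 0.5 × 10 = 5; the licensor offers that and keeps 15.
Round 2 (the licensee proposes): rejecting gives the licensor an expected 0.5 × 15 = 7.5. The licensee offers 7.5 and keeps 20 − 7.5 = 12.5.
Round 1 (the licensor proposes): rejecting gives the licensee an expected 0.5 × 12.5 = 6.25; the licensor offers that and keeps 13.75.

13.75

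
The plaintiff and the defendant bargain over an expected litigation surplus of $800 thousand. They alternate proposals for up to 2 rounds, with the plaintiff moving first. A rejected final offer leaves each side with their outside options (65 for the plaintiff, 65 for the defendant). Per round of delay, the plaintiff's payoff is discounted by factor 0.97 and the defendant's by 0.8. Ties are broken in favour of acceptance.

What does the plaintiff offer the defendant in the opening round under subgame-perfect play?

Round 2 (the defendant proposes): the plaintiff gets 65 if talks fail, so the defendant offers 65 and keeps 735.
Round 1 (the plaintiff proposes): the defendant can get 735 next round, worth 0.8 × 735 = 588 now; the plaintiff offers that and keeps 212.

588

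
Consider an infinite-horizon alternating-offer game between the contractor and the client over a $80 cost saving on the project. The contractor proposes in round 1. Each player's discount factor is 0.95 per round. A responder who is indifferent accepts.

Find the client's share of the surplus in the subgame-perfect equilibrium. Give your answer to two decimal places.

38.97

Let x be the contractor's share when the contractor proposes and y be the client's share when the client proposes.
The client accepts iff offered ≥ 0.95·y, so x = 80 − 0.95y. Symmetrically y = 80 − 0.95x.
Substituting: x = 80 − 0.95(80 − 0.95x), giving x(1 − 0.95·0.95) = 80(1 − 0.95).
So x = 80 × 0.05 / 0.0975 ≈ 41.0256, and the client receives 80 − x ≈ 38.9744.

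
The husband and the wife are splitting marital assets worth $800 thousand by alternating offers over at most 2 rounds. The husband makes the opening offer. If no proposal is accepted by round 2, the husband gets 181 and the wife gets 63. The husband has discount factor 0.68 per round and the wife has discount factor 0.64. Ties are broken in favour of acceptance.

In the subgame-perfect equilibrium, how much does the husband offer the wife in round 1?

Round 2 (the wife proposes): the husband gets 181 if talks fail, so the wife offers 181 and keeps 619.
Round 1 (the husband proposes): the wife can get 619 next round, worth 0.64 × 619 = 396.16 now; the husband offers that and keeps 403.84.

396.16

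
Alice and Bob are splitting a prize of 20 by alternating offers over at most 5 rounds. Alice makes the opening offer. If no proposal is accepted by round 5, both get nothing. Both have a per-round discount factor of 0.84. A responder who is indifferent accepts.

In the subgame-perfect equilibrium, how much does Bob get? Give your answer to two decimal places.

4.58

Round 5 (Alice proposes): Bob will accept anything ≥ 0, so Alice offers 0 and keeps 20.
Round 4 (Bob proposes): Alice can get 20 next round, worth 0.84 × 20 = 16.8 now. Bob offers 16.8 and keeps 20 − 16.8 = 3.2.
Round 3 (Alice proposes): Bob can get 3.2 next round, worth 0.84 × 3.2 = 2.688 now. Alice offers 2.688 and keeps 20 − 2.688 = 17.312.
Round 2 (Bob proposes): Alice can get 17.312 next round, worth 0.84 × 17.312 = 14.54208 now, so Bob offers 14.54208, keeping 5.45792.
Round 1 (Alice proposes): Bob can get 5.45792 next round, worth 0.84 × 5.45792 = 4.5846528 now; Alice offers that and keeps 15.4153472.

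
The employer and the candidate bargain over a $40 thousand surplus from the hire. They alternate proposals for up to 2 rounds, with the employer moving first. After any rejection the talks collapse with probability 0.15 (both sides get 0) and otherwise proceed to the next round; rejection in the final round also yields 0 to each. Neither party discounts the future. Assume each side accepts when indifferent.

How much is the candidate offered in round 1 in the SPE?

Round 2 (the candidate proposes): rejection yields 0 for the employer; the candidate offers 0 and keeps 40.
Round 1 (the employer proposes): rejecting gives the candidate an expected 0.85 × 40 = 34. The employer offers 34 and keeps 40 − 34 = 6.

34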